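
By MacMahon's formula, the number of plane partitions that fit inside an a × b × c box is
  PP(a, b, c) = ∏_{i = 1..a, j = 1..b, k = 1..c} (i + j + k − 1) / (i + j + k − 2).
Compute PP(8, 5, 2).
PP(8, 5, 2) = 429429

Evaluate the triple product over i = 1..8, j = 1..5, k = 1..2. The factors are (2/1) · (3/2) · (3/2) · (4/3) · (4/3) · (5/4) · (5/4) · (6/5) · … (80 factors total). The numerators and denominators telescope so the product is an integer; carrying out the multiplication exactly gives PP(8, 5, 2) = 429429.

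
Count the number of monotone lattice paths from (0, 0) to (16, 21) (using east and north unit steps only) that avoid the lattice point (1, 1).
Number of paths = 6379888350

Total paths from (0, 0) to (16, 21): C(37, 16) = 12875774670. Paths through (1, 1): (paths (0, 0) → (1, 1)) × (paths (1, 1) → (16, 21)) = C(2, 1) · C(35, 15) = 2 · 3247943160 = 6495886320. Avoidance count = 12875774670 − 6495886320 = 6379888350.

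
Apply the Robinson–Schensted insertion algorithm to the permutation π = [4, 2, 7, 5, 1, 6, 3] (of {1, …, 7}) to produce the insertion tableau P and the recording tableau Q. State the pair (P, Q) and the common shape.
P = [1, 3, 6] / [2, 5] / [4, 7];  Q = [1, 3, 6] / [2, 4] / [5, 7];  common shape = (3, 2, 2)

Row-insert the values π_1, π_2, … into P one at a time, bumping the leftmost entry strictly greater than the inserted value down to the next row. The recording tableau Q records, in position (i, j), the step at which that cell was added to P.
  Insert 4 (step 1): P = [4];  Q = [1]
  Insert 2 (step 2): P = [2] / [4];  Q = [1] / [2]
  Insert 7 (step 3): P = [2, 7] / [4];  Q = [1, 3] / [2]
  Insert 5 (step 4): P = [2, 5] / [4, 7];  Q = [1, 3] / [2, 4]
  Insert 1 (step 5): P = [1, 5] / [2, 7] / [4];  Q = [1, 3] / [2, 4] / [5]
  Insert 6 (step 6): P = [1, 5, 6] / [2, 7] / [4];  Q = [1, 3, 6] / [2, 4] / [5]
  Insert 3 (step 7): P = [1, 3, 6] / [2, 5] / [4, 7];  Q = [1, 3, 6] / [2, 4] / [5, 7]
Final shape: (3, 2, 2).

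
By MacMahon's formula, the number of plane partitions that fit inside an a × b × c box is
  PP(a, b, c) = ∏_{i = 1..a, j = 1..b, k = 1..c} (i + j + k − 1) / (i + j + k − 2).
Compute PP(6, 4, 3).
PP(6, 4, 3) = 457380

Evaluate the triple product over i = 1..6, j = 1..4, k = 1..3. The factors are (2/1) · (3/2) · (4/3) · (3/2) · (4/3) · (5/4) · (4/3) · (5/4) · … (72 factors total). The numerators and denominators telescope so the product is an integer; carrying out the multiplication exactly gives PP(6, 4, 3) = 457380.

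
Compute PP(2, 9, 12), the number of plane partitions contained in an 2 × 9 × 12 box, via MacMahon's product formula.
PP(2, 9, 12) = 14620666060

Evaluate the triple product over i = 1..2, j = 1..9, k = 1..12. The factors are (2/1) · (3/2) · (4/3) · (5/4) · (6/5) · (7/6) · (8/7) · (9/8) · … (216 factors total). The numerators and denominators telescope so the product is an integer; carrying out the multiplication exactly gives PP(2, 9, 12) = 14620666060.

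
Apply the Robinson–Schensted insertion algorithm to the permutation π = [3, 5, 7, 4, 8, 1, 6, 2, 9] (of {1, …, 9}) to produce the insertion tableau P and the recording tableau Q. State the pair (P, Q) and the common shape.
P = [1, 2, 6, 8, 9] / [3, 4] / [5, 7];  Q = [1, 2, 3, 5, 9] / [4, 7] / [6, 8];  common shape = (5, 2, 2)

Row-insert the values π_1, π_2, … into P one at a time, bumping the leftmost entry strictly greater than the inserted value down to the next row. The recording tableau Q records, in position (i, j), the step at which that cell was added to P.
  Insert 3 (step 1): P = [3];  Q = [1]
  Insert 5 (step 2): P = [3, 5];  Q = [1, 2]
  Insert 7 (step 3): P = [3, 5, 7];  Q = [1, 2, 3]
  Insert 4 (step 4): P = [3, 4, 7] / [5];  Q = [1, 2, 3] / [4]
  Insert 8 (step 5): P = [3, 4, 7, 8] / [5];  Q = [1, 2, 3, 5] / [4]
  Insert 1 (step 6): P = [1, 4, 7, 8] / [3] / [5];  Q = [1, 2, 3, 5] / [4] / [6]
  Insert 6 (step 7): P = [1, 4, 6, 8] / [3, 7] / [5];  Q = [1, 2, 3, 5] / [4, 7] / [6]
  Insert 2 (step 8): P = [1, 2, 6, 8] / [3, 4] / [5, 7];  Q = [1, 2, 3, 5] / [4, 7] / [6, 8]
  Insert 9 (step 9): P = [1, 2, 6, 8, 9] / [3, 4] / [5, 7];  Q = [1, 2, 3, 5, 9] / [4, 7] / [6, 8]
Final shape: (5, 2, 2).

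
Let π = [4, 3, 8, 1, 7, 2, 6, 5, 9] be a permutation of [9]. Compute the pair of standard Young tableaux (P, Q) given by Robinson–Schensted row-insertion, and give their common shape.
P = [1, 2, 5, 9] / [3, 6] / [4, 7] / [8];  Q = [1, 3, 7, 9] / [2, 5] / [4, 6] / [8];  common shape = (4, 2, 2, 1)

Row-insert the values π_1, π_2, … into P one at a time, bumping the leftmost entry strictly greater than the inserted value down to the next row. The recording tableau Q records, in position (i, j), the step at which that cell was added to P.
  Insert 4 (step 1): P = [4];  Q = [1]
  Insert 3 (step 2): P = [3] / [4];  Q = [1] / [2]
  Insert 8 (step 3): P = [3, 8] / [4];  Q = [1, 3] / [2]
  Insert 1 (step 4): P = [1, 8] / [3] / [4];  Q = [1, 3] / [2] / [4]
  Insert 7 (step 5): P = [1, 7] / [3, 8] / [4];  Q = [1, 3] / [2, 5] / [4]
  Insert 2 (step 6): P = [1, 2] / [3, 7] / [4, 8];  Q = [1, 3] / [2, 5] / [4, 6]
  Insert 6 (step 7): P = [1, 2, 6] / [3, 7] / [4, 8];  Q = [1, 3, 7] / [2, 5] / [4, 6]
  Insert 5 (step 8): P = [1, 2, 5] / [3, 6] / [4, 7] / [8];  Q = [1, 3, 7] / [2, 5] / [4, 6] / [8]
  Insert 9 (step 9): P = [1, 2, 5, 9] / [3, 6] / [4, 7] / [8];  Q = [1, 3, 7, 9] / [2, 5] / [4, 6] / [8]
Final shape: (4, 2, 2, 1).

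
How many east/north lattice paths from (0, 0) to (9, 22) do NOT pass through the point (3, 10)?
Number of paths = 14850771

Total paths from (0, 0) to (9, 22): C(31, 9) = 20160075. Paths through (3, 10): (paths (0, 0) → (3, 10)) × (paths (3, 10) → (9, 22)) = C(13, 3) · C(18, 6) = 286 · 18564 = 5309304. Avoidance count = 20160075 − 5309304 = 14850771.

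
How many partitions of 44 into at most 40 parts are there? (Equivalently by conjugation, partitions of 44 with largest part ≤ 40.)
p(44, parts ≤ 40) = 75168

Use the recurrence p(n, m) = p(n, m−1) + p(n−m, m): either the largest part is < m (count p(n, m−1)) or the largest part is exactly m (remove one copy of m, count p(n−m, m)). With p(0, ·) = 1 this gives p(44, parts ≤ 40) = 75168. (By conjugating Young diagrams, this also counts partitions of 44 into at most 40 parts.)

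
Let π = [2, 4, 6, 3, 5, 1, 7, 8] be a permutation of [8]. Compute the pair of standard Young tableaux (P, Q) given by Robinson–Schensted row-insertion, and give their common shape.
P = [1, 3, 5, 7, 8] / [2, 6] / [4];  Q = [1, 2, 3, 7, 8] / [4, 5] / [6];  common shape = (5, 2, 1)

Row-insert the values π_1, π_2, … into P one at a time, bumping the leftmost entry strictly greater than the inserted value down to the next row. The recording tableau Q records, in position (i, j), the step at which that cell was added to P.
  Insert 2 (step 1): P = [2];  Q = [1]
  Insert 4 (step 2): P = [2, 4];  Q = [1, 2]
  Insert 6 (step 3): P = [2, 4, 6];  Q = [1, 2, 3]
  Insert 3 (step 4): P = [2, 3, 6] / [4];  Q = [1, 2, 3] / [4]
  Insert 5 (step 5): P = [2, 3, 5] / [4, 6];  Q = [1, 2, 3] / [4, 5]
  Insert 1 (step 6): P = [1, 3, 5] / [2, 6] / [4];  Q = [1, 2, 3] / [4, 5] / [6]
  Insert 7 (step 7): P = [1, 3, 5, 7] / [2, 6] / [4];  Q = [1, 2, 3, 7] / [4, 5] / [6]
  Insert 8 (step 8): P = [1, 3, 5, 7, 8] / [2, 6] / [4];  Q = [1, 2, 3, 7, 8] / [4, 5] / [6]
Final shape: (5, 2, 1).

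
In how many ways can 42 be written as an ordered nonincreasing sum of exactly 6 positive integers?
p(42, 6 parts) = 2432

Partitions of n into exactly k parts are in bijection with partitions of n − k into at most k parts (subtract 1 from each part). So p(42, exactly 6) = p(36, parts ≤ 6). Computing via the recurrence p(m, j) = p(m, j−1) + p(m−j, j) gives 2432.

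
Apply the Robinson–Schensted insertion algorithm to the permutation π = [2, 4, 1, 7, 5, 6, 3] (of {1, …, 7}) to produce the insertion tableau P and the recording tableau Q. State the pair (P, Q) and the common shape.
P = [1, 3, 5, 6] / [2, 4] / [7];  Q = [1, 2, 4, 6] / [3, 5] / [7];  common shape = (4, 2, 1)

Row-insert the values π_1, π_2, … into P one at a time, bumping the leftmost entry strictly greater than the inserted value down to the next row. The recording tableau Q records, in position (i, j), the step at which that cell was added to P.
  Insert 2 (step 1): P = [2];  Q = [1]
  Insert 4 (step 2): P = [2, 4];  Q = [1, 2]
  Insert 1 (step 3): P = [1, 4] / [2];  Q = [1, 2] / [3]
  Insert 7 (step 4): P = [1, 4, 7] / [2];  Q = [1, 2, 4] / [3]
  Insert 5 (step 5): P = [1, 4, 5] / [2, 7];  Q = [1, 2, 4] / [3, 5]
  Insert 6 (step 6): P = [1, 4, 5, 6] / [2, 7];  Q = [1, 2, 4, 6] / [3, 5]
  Insert 3 (step 7): P = [1, 3, 5, 6] / [2, 4] / [7];  Q = [1, 2, 4, 6] / [3, 5] / [7]
Final shape: (4, 2, 1).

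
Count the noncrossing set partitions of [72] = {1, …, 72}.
C_72 = 20276890389709399862928998568254641025700

These noncrossing partitions are counted by the Catalan number C_n = (1/(n + 1)) · C(2n, n). For n = 72: C_72 = (1/73) · C(144, 72) = 1480212998448786189993816895482588794876100/73 = 20276890389709399862928998568254641025700.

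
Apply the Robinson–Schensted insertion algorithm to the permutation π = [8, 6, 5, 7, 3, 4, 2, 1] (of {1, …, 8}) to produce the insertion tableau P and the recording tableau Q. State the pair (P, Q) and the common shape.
P = [1, 4] / [2, 7] / [3] / [5] / [6] / [8];  Q = [1, 4] / [2, 6] / [3] / [5] / [7] / [8];  common shape = (2, 2, 1, 1, 1, 1)

Row-insert the values π_1, π_2, … into P one at a time, bumping the leftmost entry strictly greater than the inserted value down to the next row. The recording tableau Q records, in position (i, j), the step at which that cell was added to P.
  Insert 8 (step 1): P = [8];  Q = [1]
  Insert 6 (step 2): P = [6] / [8];  Q = [1] / [2]
  Insert 5 (step 3): P = [5] / [6] / [8];  Q = [1] / [2] / [3]
  Insert 7 (step 4): P = [5, 7] / [6] / [8];  Q = [1, 4] / [2] / [3]
  Insert 3 (step 5): P = [3, 7] / [5] / [6] / [8];  Q = [1, 4] / [2] / [3] / [5]
  Insert 4 (step 6): P = [3, 4] / [5, 7] / [6] / [8];  Q = [1, 4] / [2, 6] / [3] / [5]
  Insert 2 (step 7): P = [2, 4] / [3, 7] / [5] / [6] / [8];  Q = [1, 4] / [2, 6] / [3] / [5] / [7]
  Insert 1 (step 8): P = [1, 4] / [2, 7] / [3] / [5] / [6] / [8];  Q = [1, 4] / [2, 6] / [3] / [5] / [7] / [8]
Final shape: (2, 2, 1, 1, 1, 1).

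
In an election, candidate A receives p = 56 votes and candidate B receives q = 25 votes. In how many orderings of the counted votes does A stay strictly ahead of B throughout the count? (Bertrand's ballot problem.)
Strict-lead orderings = 201175458299403886168

Total orderings of the 81 votes with 56 for A: C(81, 56) = 525652003943603702568. By the Bertrand ballot formula (Cycle Lemma / reflection principle), the number of orderings in which A is strictly ahead of B throughout is (p − q)/(p + q) · C(p + q, p) = (56 − 25)/(56 + 25) · 525652003943603702568 = 201175458299403886168.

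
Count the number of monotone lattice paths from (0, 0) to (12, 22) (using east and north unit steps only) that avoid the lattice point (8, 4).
Number of paths = 544733115

Total paths from (0, 0) to (12, 22): C(34, 12) = 548354040. Paths through (8, 4): (paths (0, 0) → (8, 4)) × (paths (8, 4) → (12, 22)) = C(12, 8) · C(22, 4) = 495 · 7315 = 3620925. Avoidance count = 548354040 − 3620925 = 544733115.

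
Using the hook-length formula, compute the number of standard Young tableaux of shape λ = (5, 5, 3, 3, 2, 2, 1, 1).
# SYT of shape (5, 5, 3, 3, 2, 2, 1, 1) = 1833241410

Hook-length formula: f^λ = n! / Π hook(c), product over all cells c of the Young diagram. For λ = (5, 5, 3, 3, 2, 2, 1, 1), n = 22 boxes. Hook lengths by row (left-to-right, top-to-bottom): [12, 9, 6, 3, 2]; [11, 8, 5, 2, 1]; [8, 5, 2]; [7, 4, 1]; [5, 2]; [4, 1]; [2]; [1]. Product of hooks = 613122048000. So f^λ = 22! / 613122048000 = 1124000727777607680000 / 613122048000 = 1833241410.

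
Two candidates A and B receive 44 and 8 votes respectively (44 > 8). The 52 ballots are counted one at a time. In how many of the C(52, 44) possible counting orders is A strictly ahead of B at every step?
Strict-lead orderings = 520987950

Total orderings of the 52 votes with 44 for A: C(52, 44) = 752538150. By the Bertrand ballot formula (Cycle Lemma / reflection principle), the number of orderings in which A is strictly ahead of B throughout is (p − q)/(p + q) · C(p + q, p) = (44 − 8)/(44 + 8) · 752538150 = 520987950.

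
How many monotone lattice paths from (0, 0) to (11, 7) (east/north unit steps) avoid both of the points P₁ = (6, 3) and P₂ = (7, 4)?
Number of paths = 15570

Inclusion–exclusion. Total paths: C(18, 11) = 31824. Through P₁: C(9, 6)·C(9, 5) = 10584. Through P₂: C(11, 7)·C(7, 4) = 11550. Since P₁ is strictly southwest of P₂, a monotone path through both must visit P₁ then P₂; paths through both = C(9, 6)·C(2, 1)·C(7, 4) = 5880. Avoid both = 31824 − 10584 − 11550 + 5880 = 15570.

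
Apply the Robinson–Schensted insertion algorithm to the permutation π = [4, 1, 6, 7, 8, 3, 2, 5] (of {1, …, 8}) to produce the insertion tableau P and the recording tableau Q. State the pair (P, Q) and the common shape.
P = [1, 2, 5, 8] / [3, 6, 7] / [4];  Q = [1, 3, 4, 5] / [2, 6, 8] / [7];  common shape = (4, 3, 1)

Row-insert the values π_1, π_2, … into P one at a time, bumping the leftmost entry strictly greater than the inserted value down to the next row. The recording tableau Q records, in position (i, j), the step at which that cell was added to P.
  Insert 4 (step 1): P = [4];  Q = [1]
  Insert 1 (step 2): P = [1] / [4];  Q = [1] / [2]
  Insert 6 (step 3): P = [1, 6] / [4];  Q = [1, 3] / [2]
  Insert 7 (step 4): P = [1, 6, 7] / [4];  Q = [1, 3, 4] / [2]
  Insert 8 (step 5): P = [1, 6, 7, 8] / [4];  Q = [1, 3, 4, 5] / [2]
  Insert 3 (step 6): P = [1, 3, 7, 8] / [4, 6];  Q = [1, 3, 4, 5] / [2, 6]
  Insert 2 (step 7): P = [1, 2, 7, 8] / [3, 6] / [4];  Q = [1, 3, 4, 5] / [2, 6] / [7]
  Insert 5 (step 8): P = [1, 2, 5, 8] / [3, 6, 7] / [4];  Q = [1, 3, 4, 5] / [2, 6, 8] / [7]
Final shape: (4, 3, 1).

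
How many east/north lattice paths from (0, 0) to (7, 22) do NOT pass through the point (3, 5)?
Number of paths = 1225620

Total paths from (0, 0) to (7, 22): C(29, 7) = 1560780. Paths through (3, 5): (paths (0, 0) → (3, 5)) × (paths (3, 5) → (7, 22)) = C(8, 3) · C(21, 4) = 56 · 5985 = 335160. Avoidance count = 1560780 − 335160 = 1225620.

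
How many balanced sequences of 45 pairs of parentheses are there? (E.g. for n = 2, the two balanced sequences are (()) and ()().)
C_45 = 2257117854077248073253720

These balanced parentheses are counted by the Catalan number C_n = (1/(n + 1)) · C(2n, n). For n = 45: C_45 = (1/46) · C(90, 45) = 103827421287553411369671120/46 = 2257117854077248073253720.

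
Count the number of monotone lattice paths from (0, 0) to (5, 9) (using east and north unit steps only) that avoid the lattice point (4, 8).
Number of paths = 1012

Total paths from (0, 0) to (5, 9): C(14, 5) = 2002. Paths through (4, 8): (paths (0, 0) → (4, 8)) × (paths (4, 8) → (5, 9)) = C(12, 4) · C(2, 1) = 495 · 2 = 990. Avoidance count = 2002 − 990 = 1012.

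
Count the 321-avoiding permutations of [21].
C_21 = 24466267020

These 321-avoiding permutations are counted by the Catalan number C_n = (1/(n + 1)) · C(2n, n). For n = 21: C_21 = (1/22) · C(42, 21) = 538257874440/22 = 24466267020.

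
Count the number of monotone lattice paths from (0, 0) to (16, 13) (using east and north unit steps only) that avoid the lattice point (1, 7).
Number of paths = 67429803

Total paths from (0, 0) to (16, 13): C(29, 16) = 67863915. Paths through (1, 7): (paths (0, 0) → (1, 7)) × (paths (1, 7) → (16, 13)) = C(8, 1) · C(21, 15) = 8 · 54264 = 434112. Avoidance count = 67863915 − 434112 = 67429803.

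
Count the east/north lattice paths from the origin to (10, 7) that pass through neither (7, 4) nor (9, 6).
Number of paths = 6798

Inclusion–exclusion. Total paths: C(17, 10) = 19448. Through P₁: C(11, 7)·C(6, 3) = 6600. Through P₂: C(15, 9)·C(2, 1) = 10010. Since P₁ is strictly southwest of P₂, a monotone path through both must visit P₁ then P₂; paths through both = C(11, 7)·C(4, 2)·C(2, 1) = 3960. Avoid both = 19448 − 6600 − 10010 + 3960 = 6798.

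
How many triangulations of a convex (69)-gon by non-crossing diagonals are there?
C_67 = 22033725021956517463358552614056949950

These polygon triangulations are counted by the Catalan number C_n = (1/(n + 1)) · C(2n, n). For n = 67: C_67 = (1/68) · C(134, 67) = 1498293301493043187508381577755872596600/68 = 22033725021956517463358552614056949950.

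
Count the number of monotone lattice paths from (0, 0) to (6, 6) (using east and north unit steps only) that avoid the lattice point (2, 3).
Number of paths = 574

Total paths from (0, 0) to (6, 6): C(12, 6) = 924. Paths through (2, 3): (paths (0, 0) → (2, 3)) × (paths (2, 3) → (6, 6)) = C(5, 2) · C(7, 4) = 10 · 35 = 350. Avoidance count = 924 − 350 = 574.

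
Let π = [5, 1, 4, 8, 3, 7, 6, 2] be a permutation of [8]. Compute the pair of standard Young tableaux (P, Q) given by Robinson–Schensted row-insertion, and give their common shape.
P = [1, 2, 6] / [3, 7] / [4, 8] / [5];  Q = [1, 3, 4] / [2, 6] / [5, 7] / [8];  common shape = (3, 2, 2, 1)

Row-insert the values π_1, π_2, … into P one at a time, bumping the leftmost entry strictly greater than the inserted value down to the next row. The recording tableau Q records, in position (i, j), the step at which that cell was added to P.
  Insert 5 (step 1): P = [5];  Q = [1]
  Insert 1 (step 2): P = [1] / [5];  Q = [1] / [2]
  Insert 4 (step 3): P = [1, 4] / [5];  Q = [1, 3] / [2]
  Insert 8 (step 4): P = [1, 4, 8] / [5];  Q = [1, 3, 4] / [2]
  Insert 3 (step 5): P = [1, 3, 8] / [4] / [5];  Q = [1, 3, 4] / [2] / [5]
  Insert 7 (step 6): P = [1, 3, 7] / [4, 8] / [5];  Q = [1, 3, 4] / [2, 6] / [5]
  Insert 6 (step 7): P = [1, 3, 6] / [4, 7] / [5, 8];  Q = [1, 3, 4] / [2, 6] / [5, 7]
  Insert 2 (step 8): P = [1, 2, 6] / [3, 7] / [4, 8] / [5];  Q = [1, 3, 4] / [2, 6] / [5, 7] / [8]
Final shape: (3, 2, 2, 1).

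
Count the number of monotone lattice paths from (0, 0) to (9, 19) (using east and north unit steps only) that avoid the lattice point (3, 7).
Number of paths = 4679220

Total paths from (0, 0) to (9, 19): C(28, 9) = 6906900. Paths through (3, 7): (paths (0, 0) → (3, 7)) × (paths (3, 7) → (9, 19)) = C(10, 3) · C(18, 6) = 120 · 18564 = 2227680. Avoidance count = 6906900 − 2227680 = 4679220.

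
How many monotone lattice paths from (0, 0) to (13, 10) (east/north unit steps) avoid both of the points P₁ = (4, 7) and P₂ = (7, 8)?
Number of paths = 928246

Inclusion–exclusion. Total paths: C(23, 13) = 1144066. Through P₁: C(11, 4)·C(12, 9) = 72600. Through P₂: C(15, 7)·C(8, 6) = 180180. Since P₁ is strictly southwest of P₂, a monotone path through both must visit P₁ then P₂; paths through both = C(11, 4)·C(4, 3)·C(8, 6) = 36960. Avoid both = 1144066 − 72600 − 180180 + 36960 = 928246.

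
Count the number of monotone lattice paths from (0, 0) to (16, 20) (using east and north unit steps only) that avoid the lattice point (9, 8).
Number of paths = 6082939830

Total paths from (0, 0) to (16, 20): C(36, 16) = 7307872110. Paths through (9, 8): (paths (0, 0) → (9, 8)) × (paths (9, 8) → (16, 20)) = C(17, 9) · C(19, 7) = 24310 · 50388 = 1224932280. Avoidance count = 7307872110 − 1224932280 = 6082939830.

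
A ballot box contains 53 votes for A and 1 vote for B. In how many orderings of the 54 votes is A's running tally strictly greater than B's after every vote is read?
Strict-lead orderings = 52

Total orderings of the 54 votes with 53 for A: C(54, 53) = 54. By the Bertrand ballot formula (Cycle Lemma / reflection principle), the number of orderings in which A is strictly ahead of B throughout is (p − q)/(p + q) · C(p + q, p) = (53 − 1)/(53 + 1) · 54 = 52.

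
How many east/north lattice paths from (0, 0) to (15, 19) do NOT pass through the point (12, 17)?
Number of paths = 1337008170

Total paths from (0, 0) to (15, 19): C(34, 15) = 1855967520. Paths through (12, 17): (paths (0, 0) → (12, 17)) × (paths (12, 17) → (15, 19)) = C(29, 12) · C(5, 3) = 51895935 · 10 = 518959350. Avoidance count = 1855967520 − 518959350 = 1337008170.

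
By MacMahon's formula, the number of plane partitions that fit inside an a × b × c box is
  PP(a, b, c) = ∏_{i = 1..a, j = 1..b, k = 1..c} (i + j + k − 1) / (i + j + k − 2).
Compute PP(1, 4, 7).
PP(1, 4, 7) = 330

Evaluate the triple product over i = 1..1, j = 1..4, k = 1..7. The factors are (2/1) · (3/2) · (4/3) · (5/4) · (6/5) · (7/6) · (8/7) · (3/2) · … (28 factors total). The numerators and denominators telescope so the product is an integer; carrying out the multiplication exactly gives PP(1, 4, 7) = 330.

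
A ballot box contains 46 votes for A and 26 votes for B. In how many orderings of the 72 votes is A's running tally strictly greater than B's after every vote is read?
Strict-lead orderings = 7664867653706345040

Total orderings of the 72 votes with 46 for A: C(72, 46) = 27593523553342842144. By the Bertrand ballot formula (Cycle Lemma / reflection principle), the number of orderings in which A is strictly ahead of B throughout is (p − q)/(p + q) · C(p + q, p) = (46 − 26)/(46 + 26) · 27593523553342842144 = 7664867653706345040.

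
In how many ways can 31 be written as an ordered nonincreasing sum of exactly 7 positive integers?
p(31, 7 parts) = 733

Partitions of n into exactly k parts are in bijection with partitions of n − k into at most k parts (subtract 1 from each part). So p(31, exactly 7) = p(24, parts ≤ 7). Computing via the recurrence p(m, j) = p(m, j−1) + p(m−j, j) gives 733.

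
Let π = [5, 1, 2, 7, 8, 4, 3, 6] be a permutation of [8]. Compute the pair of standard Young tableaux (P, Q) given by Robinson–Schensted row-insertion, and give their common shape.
P = [1, 2, 3, 6] / [4, 7, 8] / [5];  Q = [1, 3, 4, 5] / [2, 6, 8] / [7];  common shape = (4, 3, 1)

Row-insert the values π_1, π_2, … into P one at a time, bumping the leftmost entry strictly greater than the inserted value down to the next row. The recording tableau Q records, in position (i, j), the step at which that cell was added to P.
  Insert 5 (step 1): P = [5];  Q = [1]
  Insert 1 (step 2): P = [1] / [5];  Q = [1] / [2]
  Insert 2 (step 3): P = [1, 2] / [5];  Q = [1, 3] / [2]
  Insert 7 (step 4): P = [1, 2, 7] / [5];  Q = [1, 3, 4] / [2]
  Insert 8 (step 5): P = [1, 2, 7, 8] / [5];  Q = [1, 3, 4, 5] / [2]
  Insert 4 (step 6): P = [1, 2, 4, 8] / [5, 7];  Q = [1, 3, 4, 5] / [2, 6]
  Insert 3 (step 7): P = [1, 2, 3, 8] / [4, 7] / [5];  Q = [1, 3, 4, 5] / [2, 6] / [7]
  Insert 6 (step 8): P = [1, 2, 3, 6] / [4, 7, 8] / [5];  Q = [1, 3, 4, 5] / [2, 6, 8] / [7]
Final shape: (4, 3, 1).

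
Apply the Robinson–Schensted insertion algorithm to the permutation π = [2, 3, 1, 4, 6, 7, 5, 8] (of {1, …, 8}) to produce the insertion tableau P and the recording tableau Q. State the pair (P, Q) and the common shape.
P = [1, 3, 4, 5, 7, 8] / [2, 6];  Q = [1, 2, 4, 5, 6, 8] / [3, 7];  common shape = (6, 2)

Row-insert the values π_1, π_2, … into P one at a time, bumping the leftmost entry strictly greater than the inserted value down to the next row. The recording tableau Q records, in position (i, j), the step at which that cell was added to P.
  Insert 2 (step 1): P = [2];  Q = [1]
  Insert 3 (step 2): P = [2, 3];  Q = [1, 2]
  Insert 1 (step 3): P = [1, 3] / [2];  Q = [1, 2] / [3]
  Insert 4 (step 4): P = [1, 3, 4] / [2];  Q = [1, 2, 4] / [3]
  Insert 6 (step 5): P = [1, 3, 4, 6] / [2];  Q = [1, 2, 4, 5] / [3]
  Insert 7 (step 6): P = [1, 3, 4, 6, 7] / [2];  Q = [1, 2, 4, 5, 6] / [3]
  Insert 5 (step 7): P = [1, 3, 4, 5, 7] / [2, 6];  Q = [1, 2, 4, 5, 6] / [3, 7]
  Insert 8 (step 8): P = [1, 3, 4, 5, 7, 8] / [2, 6];  Q = [1, 2, 4, 5, 6, 8] / [3, 7]
Final shape: (6, 2).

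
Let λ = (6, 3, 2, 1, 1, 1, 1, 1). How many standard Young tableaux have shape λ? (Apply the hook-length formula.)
# SYT of shape (6, 3, 2, 1, 1, 1, 1, 1) = 337920

Hook-length formula: f^λ = n! / Π hook(c), product over all cells c of the Young diagram. For λ = (6, 3, 2, 1, 1, 1, 1, 1), n = 16 boxes. Hook lengths by row (left-to-right, top-to-bottom): [13, 7, 5, 3, 2, 1]; [9, 3, 1]; [7, 1]; [5]; [4]; [3]; [2]; [1]. Product of hooks = 61916400. So f^λ = 16! / 61916400 = 20922789888000 / 61916400 = 337920.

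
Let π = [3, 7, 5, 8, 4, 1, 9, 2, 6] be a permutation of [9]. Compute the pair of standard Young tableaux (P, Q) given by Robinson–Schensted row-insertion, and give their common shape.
P = [1, 2, 6, 9] / [3, 4, 8] / [5] / [7];  Q = [1, 2, 4, 7] / [3, 8, 9] / [5] / [6];  common shape = (4, 3, 1, 1)

Row-insert the values π_1, π_2, … into P one at a time, bumping the leftmost entry strictly greater than the inserted value down to the next row. The recording tableau Q records, in position (i, j), the step at which that cell was added to P.
  Insert 3 (step 1): P = [3];  Q = [1]
  Insert 7 (step 2): P = [3, 7];  Q = [1, 2]
  Insert 5 (step 3): P = [3, 5] / [7];  Q = [1, 2] / [3]
  Insert 8 (step 4): P = [3, 5, 8] / [7];  Q = [1, 2, 4] / [3]
  Insert 4 (step 5): P = [3, 4, 8] / [5] / [7];  Q = [1, 2, 4] / [3] / [5]
  Insert 1 (step 6): P = [1, 4, 8] / [3] / [5] / [7];  Q = [1, 2, 4] / [3] / [5] / [6]
  Insert 9 (step 7): P = [1, 4, 8, 9] / [3] / [5] / [7];  Q = [1, 2, 4, 7] / [3] / [5] / [6]
  Insert 2 (step 8): P = [1, 2, 8, 9] / [3, 4] / [5] / [7];  Q = [1, 2, 4, 7] / [3, 8] / [5] / [6]
  Insert 6 (step 9): P = [1, 2, 6, 9] / [3, 4, 8] / [5] / [7];  Q = [1, 2, 4, 7] / [3, 8, 9] / [5] / [6]
Final shape: (4, 3, 1, 1).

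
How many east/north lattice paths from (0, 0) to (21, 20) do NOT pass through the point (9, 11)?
Number of paths = 219760454420

Total paths from (0, 0) to (21, 20): C(41, 21) = 269128937220. Paths through (9, 11): (paths (0, 0) → (9, 11)) × (paths (9, 11) → (21, 20)) = C(20, 9) · C(21, 12) = 167960 · 293930 = 49368482800. Avoidance count = 269128937220 − 49368482800 = 219760454420.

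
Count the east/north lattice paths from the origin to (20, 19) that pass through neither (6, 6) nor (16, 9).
Number of paths = 48608905499

Inclusion–exclusion. Total paths: C(39, 20) = 68923264410. Through P₁: C(12, 6)·C(27, 14) = 18533869200. Through P₂: C(25, 16)·C(14, 4) = 2045017975. Since P₁ is strictly southwest of P₂, a monotone path through both must visit P₁ then P₂; paths through both = C(12, 6)·C(13, 10)·C(14, 4) = 264528264. Avoid both = 68923264410 − 18533869200 − 2045017975 + 264528264 = 48608905499.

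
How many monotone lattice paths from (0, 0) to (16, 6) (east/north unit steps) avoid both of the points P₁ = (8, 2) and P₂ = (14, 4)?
Number of paths = 41538

Inclusion–exclusion. Total paths: C(22, 16) = 74613. Through P₁: C(10, 8)·C(12, 8) = 22275. Through P₂: C(18, 14)·C(4, 2) = 18360. Since P₁ is strictly southwest of P₂, a monotone path through both must visit P₁ then P₂; paths through both = C(10, 8)·C(8, 6)·C(4, 2) = 7560. Avoid both = 74613 − 22275 − 18360 + 7560 = 41538.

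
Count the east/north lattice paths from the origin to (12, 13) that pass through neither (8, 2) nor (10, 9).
Number of paths = 3777505

Inclusion–exclusion. Total paths: C(25, 12) = 5200300. Through P₁: C(10, 8)·C(15, 4) = 61425. Through P₂: C(19, 10)·C(6, 2) = 1385670. Since P₁ is strictly southwest of P₂, a monotone path through both must visit P₁ then P₂; paths through both = C(10, 8)·C(9, 2)·C(6, 2) = 24300. Avoid both = 5200300 − 61425 − 1385670 + 24300 = 3777505.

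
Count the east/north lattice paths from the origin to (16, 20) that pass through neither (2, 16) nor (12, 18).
Number of paths = 6010157025

Inclusion–exclusion. Total paths: C(36, 16) = 7307872110. Through P₁: C(18, 2)·C(18, 14) = 468180. Through P₂: C(30, 12)·C(6, 4) = 1297398375. Since P₁ is strictly southwest of P₂, a monotone path through both must visit P₁ then P₂; paths through both = C(18, 2)·C(12, 10)·C(6, 4) = 151470. Avoid both = 7307872110 − 468180 − 1297398375 + 151470 = 6010157025.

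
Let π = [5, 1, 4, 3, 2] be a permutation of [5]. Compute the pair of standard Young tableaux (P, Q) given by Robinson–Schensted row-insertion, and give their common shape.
P = [1, 2] / [3] / [4] / [5];  Q = [1, 3] / [2] / [4] / [5];  common shape = (2, 1, 1, 1)

Row-insert the values π_1, π_2, … into P one at a time, bumping the leftmost entry strictly greater than the inserted value down to the next row. The recording tableau Q records, in position (i, j), the step at which that cell was added to P.
  Insert 5 (step 1): P = [5];  Q = [1]
  Insert 1 (step 2): P = [1] / [5];  Q = [1] / [2]
  Insert 4 (step 3): P = [1, 4] / [5];  Q = [1, 3] / [2]
  Insert 3 (step 4): P = [1, 3] / [4] / [5];  Q = [1, 3] / [2] / [4]
  Insert 2 (step 5): P = [1, 2] / [3] / [4] / [5];  Q = [1, 3] / [2] / [4] / [5]
Final shape: (2, 1, 1, 1).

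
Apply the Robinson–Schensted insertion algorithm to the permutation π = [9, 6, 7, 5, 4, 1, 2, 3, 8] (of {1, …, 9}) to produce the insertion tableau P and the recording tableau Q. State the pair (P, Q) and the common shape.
P = [1, 2, 3, 8] / [4, 7] / [5] / [6] / [9];  Q = [1, 3, 8, 9] / [2, 7] / [4] / [5] / [6];  common shape = (4, 2, 1, 1, 1)

Row-insert the values π_1, π_2, … into P one at a time, bumping the leftmost entry strictly greater than the inserted value down to the next row. The recording tableau Q records, in position (i, j), the step at which that cell was added to P.
  Insert 9 (step 1): P = [9];  Q = [1]
  Insert 6 (step 2): P = [6] / [9];  Q = [1] / [2]
  Insert 7 (step 3): P = [6, 7] / [9];  Q = [1, 3] / [2]
  Insert 5 (step 4): P = [5, 7] / [6] / [9];  Q = [1, 3] / [2] / [4]
  Insert 4 (step 5): P = [4, 7] / [5] / [6] / [9];  Q = [1, 3] / [2] / [4] / [5]
  Insert 1 (step 6): P = [1, 7] / [4] / [5] / [6] / [9];  Q = [1, 3] / [2] / [4] / [5] / [6]
  Insert 2 (step 7): P = [1, 2] / [4, 7] / [5] / [6] / [9];  Q = [1, 3] / [2, 7] / [4] / [5] / [6]
  Insert 3 (step 8): P = [1, 2, 3] / [4, 7] / [5] / [6] / [9];  Q = [1, 3, 8] / [2, 7] / [4] / [5] / [6]
  Insert 8 (step 9): P = [1, 2, 3, 8] / [4, 7] / [5] / [6] / [9];  Q = [1, 3, 8, 9] / [2, 7] / [4] / [5] / [6]
Final shape: (4, 2, 1, 1, 1).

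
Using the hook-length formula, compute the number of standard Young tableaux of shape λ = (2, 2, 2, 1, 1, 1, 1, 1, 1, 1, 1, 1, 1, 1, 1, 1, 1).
# SYT of shape (2, 2, 2, 1, 1, 1, 1, 1, 1, 1, 1, 1, 1, 1, 1, 1, 1) = 950

Hook-length formula: f^λ = n! / Π hook(c), product over all cells c of the Young diagram. For λ = (2, 2, 2, 1, 1, 1, 1, 1, 1, 1, 1, 1, 1, 1, 1, 1, 1), n = 20 boxes. Hook lengths by row (left-to-right, top-to-bottom): [18, 3]; [17, 2]; [16, 1]; [14]; [13]; [12]; [11]; [10]; [9]; [8]; [7]; [6]; [5]; [4]; [3]; [2]; [1]. Product of hooks = 2560949482291200. So f^λ = 20! / 2560949482291200 = 2432902008176640000 / 2560949482291200 = 950.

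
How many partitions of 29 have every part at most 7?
p(29, parts ≤ 7) = 1579

Use the recurrence p(n, m) = p(n, m−1) + p(n−m, m): either the largest part is < m (count p(n, m−1)) or the largest part is exactly m (remove one copy of m, count p(n−m, m)). With p(0, ·) = 1 this gives p(29, parts ≤ 7) = 1579. (By conjugating Young diagrams, this also counts partitions of 29 into at most 7 parts.)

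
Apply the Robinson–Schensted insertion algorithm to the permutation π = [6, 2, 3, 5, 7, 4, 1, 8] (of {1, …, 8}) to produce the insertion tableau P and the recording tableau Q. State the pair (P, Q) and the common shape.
P = [1, 3, 4, 7, 8] / [2] / [5] / [6];  Q = [1, 3, 4, 5, 8] / [2] / [6] / [7];  common shape = (5, 1, 1, 1)

Row-insert the values π_1, π_2, … into P one at a time, bumping the leftmost entry strictly greater than the inserted value down to the next row. The recording tableau Q records, in position (i, j), the step at which that cell was added to P.
  Insert 6 (step 1): P = [6];  Q = [1]
  Insert 2 (step 2): P = [2] / [6];  Q = [1] / [2]
  Insert 3 (step 3): P = [2, 3] / [6];  Q = [1, 3] / [2]
  Insert 5 (step 4): P = [2, 3, 5] / [6];  Q = [1, 3, 4] / [2]
  Insert 7 (step 5): P = [2, 3, 5, 7] / [6];  Q = [1, 3, 4, 5] / [2]
  Insert 4 (step 6): P = [2, 3, 4, 7] / [5] / [6];  Q = [1, 3, 4, 5] / [2] / [6]
  Insert 1 (step 7): P = [1, 3, 4, 7] / [2] / [5] / [6];  Q = [1, 3, 4, 5] / [2] / [6] / [7]
  Insert 8 (step 8): P = [1, 3, 4, 7, 8] / [2] / [5] / [6];  Q = [1, 3, 4, 5, 8] / [2] / [6] / [7]
Final shape: (5, 1, 1, 1).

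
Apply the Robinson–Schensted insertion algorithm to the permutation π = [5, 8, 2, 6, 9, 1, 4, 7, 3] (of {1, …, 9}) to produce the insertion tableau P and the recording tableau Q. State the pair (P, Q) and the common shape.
P = [1, 3, 7] / [2, 4, 9] / [5, 6] / [8];  Q = [1, 2, 5] / [3, 4, 8] / [6, 7] / [9];  common shape = (3, 3, 2, 1)

Row-insert the values π_1, π_2, … into P one at a time, bumping the leftmost entry strictly greater than the inserted value down to the next row. The recording tableau Q records, in position (i, j), the step at which that cell was added to P.
  Insert 5 (step 1): P = [5];  Q = [1]
  Insert 8 (step 2): P = [5, 8];  Q = [1, 2]
  Insert 2 (step 3): P = [2, 8] / [5];  Q = [1, 2] / [3]
  Insert 6 (step 4): P = [2, 6] / [5, 8];  Q = [1, 2] / [3, 4]
  Insert 9 (step 5): P = [2, 6, 9] / [5, 8];  Q = [1, 2, 5] / [3, 4]
  Insert 1 (step 6): P = [1, 6, 9] / [2, 8] / [5];  Q = [1, 2, 5] / [3, 4] / [6]
  Insert 4 (step 7): P = [1, 4, 9] / [2, 6] / [5, 8];  Q = [1, 2, 5] / [3, 4] / [6, 7]
  Insert 7 (step 8): P = [1, 4, 7] / [2, 6, 9] / [5, 8];  Q = [1, 2, 5] / [3, 4, 8] / [6, 7]
  Insert 3 (step 9): P = [1, 3, 7] / [2, 4, 9] / [5, 6] / [8];  Q = [1, 2, 5] / [3, 4, 8] / [6, 7] / [9]
Final shape: (3, 3, 2, 1).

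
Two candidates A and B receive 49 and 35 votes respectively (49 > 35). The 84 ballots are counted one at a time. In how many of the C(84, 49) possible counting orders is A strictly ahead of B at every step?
Strict-lead orderings = 87881043547705246747740

Total orderings of the 84 votes with 49 for A: C(84, 49) = 527286261286231480486440. By the Bertrand ballot formula (Cycle Lemma / reflection principle), the number of orderings in which A is strictly ahead of B throughout is (p − q)/(p + q) · C(p + q, p) = (49 − 35)/(49 + 35) · 527286261286231480486440 = 87881043547705246747740.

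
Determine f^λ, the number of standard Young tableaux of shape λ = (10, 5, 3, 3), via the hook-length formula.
# SYT of shape (10, 5, 3, 3) = 73256400

Hook-length formula: f^λ = n! / Π hook(c), product over all cells c of the Young diagram. For λ = (10, 5, 3, 3), n = 21 boxes. Hook lengths by row (left-to-right, top-to-bottom): [13, 12, 11, 8, 7, 5, 4, 3, 2, 1]; [7, 6, 5, 2, 1]; [4, 3, 2]; [3, 2, 1]. Product of hooks = 697426329600. So f^λ = 21! / 697426329600 = 51090942171709440000 / 697426329600 = 73256400.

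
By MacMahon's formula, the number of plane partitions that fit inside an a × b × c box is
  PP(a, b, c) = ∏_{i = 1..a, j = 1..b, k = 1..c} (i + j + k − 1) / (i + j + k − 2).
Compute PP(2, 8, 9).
PP(2, 8, 9) = 118195220

Evaluate the triple product over i = 1..2, j = 1..8, k = 1..9. The factors are (2/1) · (3/2) · (4/3) · (5/4) · (6/5) · (7/6) · (8/7) · (9/8) · … (144 factors total). The numerators and denominators telescope so the product is an integer; carrying out the multiplication exactly gives PP(2, 8, 9) = 118195220.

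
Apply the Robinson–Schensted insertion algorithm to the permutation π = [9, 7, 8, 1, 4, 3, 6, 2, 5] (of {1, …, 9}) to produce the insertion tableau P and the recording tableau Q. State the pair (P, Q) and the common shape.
P = [1, 2, 5] / [3, 6] / [4, 8] / [7] / [9];  Q = [1, 3, 7] / [2, 5] / [4, 9] / [6] / [8];  common shape = (3, 2, 2, 1, 1)

Row-insert the values π_1, π_2, … into P one at a time, bumping the leftmost entry strictly greater than the inserted value down to the next row. The recording tableau Q records, in position (i, j), the step at which that cell was added to P.
  Insert 9 (step 1): P = [9];  Q = [1]
  Insert 7 (step 2): P = [7] / [9];  Q = [1] / [2]
  Insert 8 (step 3): P = [7, 8] / [9];  Q = [1, 3] / [2]
  Insert 1 (step 4): P = [1, 8] / [7] / [9];  Q = [1, 3] / [2] / [4]
  Insert 4 (step 5): P = [1, 4] / [7, 8] / [9];  Q = [1, 3] / [2, 5] / [4]
  Insert 3 (step 6): P = [1, 3] / [4, 8] / [7] / [9];  Q = [1, 3] / [2, 5] / [4] / [6]
  Insert 6 (step 7): P = [1, 3, 6] / [4, 8] / [7] / [9];  Q = [1, 3, 7] / [2, 5] / [4] / [6]
  Insert 2 (step 8): P = [1, 2, 6] / [3, 8] / [4] / [7] / [9];  Q = [1, 3, 7] / [2, 5] / [4] / [6] / [8]
  Insert 5 (step 9): P = [1, 2, 5] / [3, 6] / [4, 8] / [7] / [9];  Q = [1, 3, 7] / [2, 5] / [4, 9] / [6] / [8]
Final shape: (3, 2, 2, 1, 1).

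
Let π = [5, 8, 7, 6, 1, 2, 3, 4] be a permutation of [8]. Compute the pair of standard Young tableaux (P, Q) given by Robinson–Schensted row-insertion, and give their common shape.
P = [1, 2, 3, 4] / [5, 6] / [7] / [8];  Q = [1, 2, 7, 8] / [3, 6] / [4] / [5];  common shape = (4, 2, 1, 1)

Row-insert the values π_1, π_2, … into P one at a time, bumping the leftmost entry strictly greater than the inserted value down to the next row. The recording tableau Q records, in position (i, j), the step at which that cell was added to P.
  Insert 5 (step 1): P = [5];  Q = [1]
  Insert 8 (step 2): P = [5, 8];  Q = [1, 2]
  Insert 7 (step 3): P = [5, 7] / [8];  Q = [1, 2] / [3]
  Insert 6 (step 4): P = [5, 6] / [7] / [8];  Q = [1, 2] / [3] / [4]
  Insert 1 (step 5): P = [1, 6] / [5] / [7] / [8];  Q = [1, 2] / [3] / [4] / [5]
  Insert 2 (step 6): P = [1, 2] / [5, 6] / [7] / [8];  Q = [1, 2] / [3, 6] / [4] / [5]
  Insert 3 (step 7): P = [1, 2, 3] / [5, 6] / [7] / [8];  Q = [1, 2, 7] / [3, 6] / [4] / [5]
  Insert 4 (step 8): P = [1, 2, 3, 4] / [5, 6] / [7] / [8];  Q = [1, 2, 7, 8] / [3, 6] / [4] / [5]
Final shape: (4, 2, 1, 1).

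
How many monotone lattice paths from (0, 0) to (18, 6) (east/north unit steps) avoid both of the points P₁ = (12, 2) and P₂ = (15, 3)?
Number of paths = 106446

Inclusion–exclusion. Total paths: C(24, 18) = 134596. Through P₁: C(14, 12)·C(10, 6) = 19110. Through P₂: C(18, 15)·C(6, 3) = 16320. Since P₁ is strictly southwest of P₂, a monotone path through both must visit P₁ then P₂; paths through both = C(14, 12)·C(4, 3)·C(6, 3) = 7280. Avoid both = 134596 − 19110 − 16320 + 7280 = 106446.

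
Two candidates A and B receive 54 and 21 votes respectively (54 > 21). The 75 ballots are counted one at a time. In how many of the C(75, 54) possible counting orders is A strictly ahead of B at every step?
Strict-lead orderings = 925555503026503448

Total orderings of the 75 votes with 54 for A: C(75, 54) = 2103535234151144200. By the Bertrand ballot formula (Cycle Lemma / reflection principle), the number of orderings in which A is strictly ahead of B throughout is (p − q)/(p + q) · C(p + q, p) = (54 − 21)/(54 + 21) · 2103535234151144200 = 925555503026503448.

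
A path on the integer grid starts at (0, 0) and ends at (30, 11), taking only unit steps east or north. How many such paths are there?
Number of paths = 3159461968

A monotone lattice path from (0, 0) to (30, 11) consists of 30 east steps and 11 north steps in some order, so it is determined by which 30 of the 41 steps are east. The count is C(41, 30) = 3159461968.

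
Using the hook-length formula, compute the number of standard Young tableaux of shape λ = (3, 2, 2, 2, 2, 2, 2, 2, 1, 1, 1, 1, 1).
# SYT of shape (3, 2, 2, 2, 2, 2, 2, 2, 1, 1, 1, 1, 1) = 1591744

Hook-length formula: f^λ = n! / Π hook(c), product over all cells c of the Young diagram. For λ = (3, 2, 2, 2, 2, 2, 2, 2, 1, 1, 1, 1, 1), n = 22 boxes. Hook lengths by row (left-to-right, top-to-bottom): [15, 9, 1]; [13, 7]; [12, 6]; [11, 5]; [10, 4]; [9, 3]; [8, 2]; [7, 1]; [5]; [4]; [3]; [2]; [1]. Product of hooks = 706144158720000. So f^λ = 22! / 706144158720000 = 1124000727777607680000 / 706144158720000 = 1591744.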